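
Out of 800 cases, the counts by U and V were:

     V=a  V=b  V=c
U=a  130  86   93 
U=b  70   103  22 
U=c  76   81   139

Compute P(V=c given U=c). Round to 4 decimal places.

0.4696

Total with U=c: 76 + 81 + 139 = 296.
P(V=c | U=c) = 139/296 = 0.4696.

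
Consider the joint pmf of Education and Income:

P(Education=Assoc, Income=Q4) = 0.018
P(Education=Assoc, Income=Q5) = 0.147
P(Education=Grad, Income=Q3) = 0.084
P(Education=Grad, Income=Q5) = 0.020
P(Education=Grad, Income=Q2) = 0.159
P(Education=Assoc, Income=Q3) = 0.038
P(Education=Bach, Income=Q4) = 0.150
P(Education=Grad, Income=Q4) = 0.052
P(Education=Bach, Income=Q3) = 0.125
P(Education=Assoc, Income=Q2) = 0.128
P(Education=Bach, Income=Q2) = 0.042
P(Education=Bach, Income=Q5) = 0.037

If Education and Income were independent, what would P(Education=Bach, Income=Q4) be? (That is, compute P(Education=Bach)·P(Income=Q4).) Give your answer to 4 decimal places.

0.0779

P(Education=Bach) = 0.042 + 0.125 + 0.150 + 0.037 = 0.354.
P(Income=Q4) = 0.018 + 0.150 + 0.052 = 0.220.
Product: 0.354 × 0.220 = 0.0779.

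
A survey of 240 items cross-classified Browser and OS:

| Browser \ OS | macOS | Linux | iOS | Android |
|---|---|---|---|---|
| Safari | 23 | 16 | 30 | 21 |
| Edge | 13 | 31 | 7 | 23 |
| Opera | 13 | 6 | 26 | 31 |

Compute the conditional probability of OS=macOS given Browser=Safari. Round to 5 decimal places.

0.25556

Total with Browser=Safari: 23 + 16 + 30 + 21 = 90.
P(OS=macOS | Browser=Safari) = 23/90 = 0.25556.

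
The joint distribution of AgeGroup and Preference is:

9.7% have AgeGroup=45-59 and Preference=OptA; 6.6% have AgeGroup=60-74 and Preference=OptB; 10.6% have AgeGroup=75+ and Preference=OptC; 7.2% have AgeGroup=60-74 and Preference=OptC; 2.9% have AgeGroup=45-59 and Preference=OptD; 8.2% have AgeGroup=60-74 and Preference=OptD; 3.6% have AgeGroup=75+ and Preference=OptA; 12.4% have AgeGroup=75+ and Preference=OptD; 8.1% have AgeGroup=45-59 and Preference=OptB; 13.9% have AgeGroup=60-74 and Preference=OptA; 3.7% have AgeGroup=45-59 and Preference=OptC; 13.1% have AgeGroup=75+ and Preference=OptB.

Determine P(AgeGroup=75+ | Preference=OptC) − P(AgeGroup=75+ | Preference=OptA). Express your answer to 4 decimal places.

0.3607

P(Preference=OptC) = 0.037 + 0.072 + 0.106 = 0.215; P(AgeGroup=75+ | Preference=OptC) = 0.106/0.215 = 0.49302.
P(Preference=OptA) = 0.097 + 0.139 + 0.036 = 0.272; P(AgeGroup=75+ | Preference=OptA) = 0.036/0.272 = 0.13235.
Difference = 0.3607.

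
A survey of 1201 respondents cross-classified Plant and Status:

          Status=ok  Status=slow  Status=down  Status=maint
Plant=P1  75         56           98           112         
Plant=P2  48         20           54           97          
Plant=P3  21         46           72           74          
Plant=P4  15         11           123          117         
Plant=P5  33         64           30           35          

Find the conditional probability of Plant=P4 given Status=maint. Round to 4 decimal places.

0.2690

Total with Status=maint: 112 + 97 + 74 + 117 + 35 = 435.
P(Plant=P4 | Status=maint) = 117/435 = 0.2690.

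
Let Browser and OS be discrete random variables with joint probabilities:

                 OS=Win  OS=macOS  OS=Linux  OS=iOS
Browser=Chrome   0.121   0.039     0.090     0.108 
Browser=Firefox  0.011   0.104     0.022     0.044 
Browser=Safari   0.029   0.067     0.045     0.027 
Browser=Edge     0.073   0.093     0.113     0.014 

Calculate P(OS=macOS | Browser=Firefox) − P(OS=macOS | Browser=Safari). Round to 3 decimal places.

P(Browser=Firefox) = 0.011 + 0.104 + 0.022 + 0.044 = 0.181; P(OS=macOS | Browser=Firefox) = 0.104/0.181 = 0.5746.
P(Browser=Safari) = 0.029 + 0.067 + 0.045 + 0.027 = 0.168; P(OS=macOS | Browser=Safari) = 0.067/0.168 = 0.3988.
Difference = 0.176.

0.176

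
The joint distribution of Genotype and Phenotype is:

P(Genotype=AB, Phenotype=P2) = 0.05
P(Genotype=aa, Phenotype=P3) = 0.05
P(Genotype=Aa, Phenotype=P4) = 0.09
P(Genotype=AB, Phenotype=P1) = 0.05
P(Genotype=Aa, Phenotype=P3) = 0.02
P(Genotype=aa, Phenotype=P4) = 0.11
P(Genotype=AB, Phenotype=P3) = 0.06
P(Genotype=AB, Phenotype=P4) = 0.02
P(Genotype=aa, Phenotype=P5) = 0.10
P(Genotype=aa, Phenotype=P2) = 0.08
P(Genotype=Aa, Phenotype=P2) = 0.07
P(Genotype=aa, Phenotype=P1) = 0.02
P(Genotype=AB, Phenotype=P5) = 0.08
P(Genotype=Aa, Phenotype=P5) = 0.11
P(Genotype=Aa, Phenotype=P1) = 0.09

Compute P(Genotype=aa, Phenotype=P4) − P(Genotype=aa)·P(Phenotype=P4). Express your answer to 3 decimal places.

0.031

P(Genotype=aa) = 0.02 + 0.08 + 0.05 + 0.11 + 0.10 = 0.36.
P(Phenotype=P4) = 0.09 + 0.11 + 0.02 = 0.22.
P(Genotype=aa, Phenotype=P4) − P(Genotype=aa)P(Phenotype=P4) = 0.11 − 0.36×0.22 = 0.031.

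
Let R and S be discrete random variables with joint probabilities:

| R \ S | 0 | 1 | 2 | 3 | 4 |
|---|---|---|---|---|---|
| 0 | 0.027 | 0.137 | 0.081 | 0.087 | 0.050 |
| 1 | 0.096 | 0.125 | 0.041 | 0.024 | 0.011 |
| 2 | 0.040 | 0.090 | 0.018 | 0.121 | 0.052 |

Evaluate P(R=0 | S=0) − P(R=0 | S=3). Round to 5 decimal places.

-0.20936

P(S=0) = 0.027 + 0.096 + 0.040 = 0.163; P(R=0 | S=0) = 0.027/0.163 = 0.165644.
P(S=3) = 0.087 + 0.024 + 0.121 = 0.232; P(R=0 | S=3) = 0.087/0.232 = 0.375000.
Difference = -0.20936.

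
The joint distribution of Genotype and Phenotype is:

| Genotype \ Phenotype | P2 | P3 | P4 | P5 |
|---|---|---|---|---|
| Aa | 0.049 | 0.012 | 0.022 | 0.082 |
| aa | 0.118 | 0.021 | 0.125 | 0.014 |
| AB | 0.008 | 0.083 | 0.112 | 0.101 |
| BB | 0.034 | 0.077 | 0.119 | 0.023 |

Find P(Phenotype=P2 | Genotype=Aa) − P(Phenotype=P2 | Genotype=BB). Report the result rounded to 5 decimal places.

0.16258

P(Genotype=Aa) = 0.049 + 0.012 + 0.022 + 0.082 = 0.165; P(Phenotype=P2 | Genotype=Aa) = 0.049/0.165 = 0.296970.
P(Genotype=BB) = 0.034 + 0.077 + 0.119 + 0.023 = 0.253; P(Phenotype=P2 | Genotype=BB) = 0.034/0.253 = 0.134387.
Difference = 0.16258.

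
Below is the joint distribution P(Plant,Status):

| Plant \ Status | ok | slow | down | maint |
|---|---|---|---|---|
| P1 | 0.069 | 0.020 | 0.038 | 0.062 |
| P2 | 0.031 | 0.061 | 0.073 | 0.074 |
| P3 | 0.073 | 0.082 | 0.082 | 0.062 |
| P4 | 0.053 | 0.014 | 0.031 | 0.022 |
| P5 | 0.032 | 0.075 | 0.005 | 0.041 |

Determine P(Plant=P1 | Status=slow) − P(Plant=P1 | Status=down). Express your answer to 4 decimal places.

-0.0866

P(Status=slow) = 0.020 + 0.061 + 0.082 + 0.014 + 0.075 = 0.252; P(Plant=P1 | Status=slow) = 0.020/0.252 = 0.07937.
P(Status=down) = 0.038 + 0.073 + 0.082 + 0.031 + 0.005 = 0.229; P(Plant=P1 | Status=down) = 0.038/0.229 = 0.16594.
Difference = -0.0866.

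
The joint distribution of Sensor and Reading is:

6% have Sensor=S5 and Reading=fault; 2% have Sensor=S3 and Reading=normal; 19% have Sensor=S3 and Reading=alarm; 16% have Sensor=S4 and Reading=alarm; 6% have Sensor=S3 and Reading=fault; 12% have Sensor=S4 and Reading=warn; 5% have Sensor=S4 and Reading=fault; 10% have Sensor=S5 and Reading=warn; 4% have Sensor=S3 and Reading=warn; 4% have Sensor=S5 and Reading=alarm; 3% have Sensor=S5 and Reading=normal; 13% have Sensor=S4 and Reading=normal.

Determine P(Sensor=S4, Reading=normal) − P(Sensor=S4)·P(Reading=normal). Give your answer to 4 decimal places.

0.0472

P(Sensor=S4) = 0.13 + 0.12 + 0.16 + 0.05 = 0.46.
P(Reading=normal) = 0.02 + 0.13 + 0.03 = 0.18.
P(Sensor=S4, Reading=normal) − P(Sensor=S4)P(Reading=normal) = 0.13 − 0.46×0.18 = 0.0472.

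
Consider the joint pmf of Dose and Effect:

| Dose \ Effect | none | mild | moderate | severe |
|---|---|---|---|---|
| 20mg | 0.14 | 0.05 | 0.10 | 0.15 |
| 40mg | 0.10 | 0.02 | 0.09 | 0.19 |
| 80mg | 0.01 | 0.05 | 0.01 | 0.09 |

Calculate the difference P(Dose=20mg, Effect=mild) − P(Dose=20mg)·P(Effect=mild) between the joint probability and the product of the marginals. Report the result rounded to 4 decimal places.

-0.0028

P(Dose=20mg) = 0.14 + 0.05 + 0.10 + 0.15 = 0.44.
P(Effect=mild) = 0.05 + 0.02 + 0.05 = 0.12.
P(Dose=20mg, Effect=mild) − P(Dose=20mg)P(Effect=mild) = 0.05 − 0.44×0.12 = -0.0028.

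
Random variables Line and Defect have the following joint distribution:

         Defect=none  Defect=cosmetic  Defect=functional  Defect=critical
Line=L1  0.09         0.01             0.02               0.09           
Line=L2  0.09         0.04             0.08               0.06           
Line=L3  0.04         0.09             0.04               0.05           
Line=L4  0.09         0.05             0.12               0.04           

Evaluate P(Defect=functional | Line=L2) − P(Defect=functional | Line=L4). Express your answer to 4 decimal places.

P(Line=L2) = 0.09 + 0.04 + 0.08 + 0.06 = 0.27; P(Defect=functional | Line=L2) = 0.08/0.27 = 0.29630.
P(Line=L4) = 0.09 + 0.05 + 0.12 + 0.04 = 0.30; P(Defect=functional | Line=L4) = 0.12/0.30 = 0.40000.
Difference = -0.1037.

-0.1037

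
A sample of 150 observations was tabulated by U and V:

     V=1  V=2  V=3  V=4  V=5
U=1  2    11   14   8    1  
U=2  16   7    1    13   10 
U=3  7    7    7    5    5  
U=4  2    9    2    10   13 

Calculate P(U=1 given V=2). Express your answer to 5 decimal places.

0.32353

Total with V=2: 11 + 7 + 7 + 9 = 34.
P(U=1 | V=2) = 11/34 = 0.32353.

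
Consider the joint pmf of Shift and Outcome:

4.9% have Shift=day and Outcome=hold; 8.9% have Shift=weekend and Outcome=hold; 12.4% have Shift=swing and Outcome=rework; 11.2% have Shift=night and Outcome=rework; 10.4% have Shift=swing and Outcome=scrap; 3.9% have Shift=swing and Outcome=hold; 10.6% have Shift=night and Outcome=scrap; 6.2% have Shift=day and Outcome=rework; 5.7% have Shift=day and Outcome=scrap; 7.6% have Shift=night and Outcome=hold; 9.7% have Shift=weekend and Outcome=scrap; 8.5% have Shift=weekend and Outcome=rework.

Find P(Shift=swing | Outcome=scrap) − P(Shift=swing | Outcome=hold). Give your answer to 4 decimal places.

P(Outcome=scrap) = 0.057 + 0.104 + 0.106 + 0.097 = 0.364; P(Shift=swing | Outcome=scrap) = 0.104/0.364 = 0.28571.
P(Outcome=hold) = 0.049 + 0.039 + 0.076 + 0.089 = 0.253; P(Shift=swing | Outcome=hold) = 0.039/0.253 = 0.15415.
Difference = 0.1316.

0.1316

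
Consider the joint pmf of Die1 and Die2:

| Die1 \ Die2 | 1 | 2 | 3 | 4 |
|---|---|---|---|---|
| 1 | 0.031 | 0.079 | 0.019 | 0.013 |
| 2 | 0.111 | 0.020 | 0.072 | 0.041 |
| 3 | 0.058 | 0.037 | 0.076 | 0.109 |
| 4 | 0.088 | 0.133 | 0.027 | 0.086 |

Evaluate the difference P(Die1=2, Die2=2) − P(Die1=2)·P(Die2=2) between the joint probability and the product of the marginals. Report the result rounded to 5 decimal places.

P(Die1=2) = 0.111 + 0.020 + 0.072 + 0.041 = 0.244.
P(Die2=2) = 0.079 + 0.020 + 0.037 + 0.133 = 0.269.
P(Die1=2, Die2=2) − P(Die1=2)P(Die2=2) = 0.020 − 0.244×0.269 = -0.04564.

-0.04564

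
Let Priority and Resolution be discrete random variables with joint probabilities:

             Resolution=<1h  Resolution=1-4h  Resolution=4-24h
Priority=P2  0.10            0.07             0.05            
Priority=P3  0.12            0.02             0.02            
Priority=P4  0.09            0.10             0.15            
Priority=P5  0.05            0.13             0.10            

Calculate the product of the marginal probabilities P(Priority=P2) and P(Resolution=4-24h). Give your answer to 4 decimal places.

0.0704

P(Priority=P2) = 0.10 + 0.07 + 0.05 = 0.22.
P(Resolution=4-24h) = 0.05 + 0.02 + 0.15 + 0.10 = 0.32.
Product: 0.22 × 0.32 = 0.0704.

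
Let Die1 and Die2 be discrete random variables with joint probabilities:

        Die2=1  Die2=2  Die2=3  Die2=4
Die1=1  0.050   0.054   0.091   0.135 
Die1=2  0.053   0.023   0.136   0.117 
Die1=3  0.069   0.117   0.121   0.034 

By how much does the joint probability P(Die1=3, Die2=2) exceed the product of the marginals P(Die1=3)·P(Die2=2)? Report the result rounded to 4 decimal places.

P(Die1=3) = 0.069 + 0.117 + 0.121 + 0.034 = 0.341.
P(Die2=2) = 0.054 + 0.023 + 0.117 = 0.194.
P(Die1=3, Die2=2) − P(Die1=3)P(Die2=2) = 0.117 − 0.341×0.194 = 0.0508.

0.0508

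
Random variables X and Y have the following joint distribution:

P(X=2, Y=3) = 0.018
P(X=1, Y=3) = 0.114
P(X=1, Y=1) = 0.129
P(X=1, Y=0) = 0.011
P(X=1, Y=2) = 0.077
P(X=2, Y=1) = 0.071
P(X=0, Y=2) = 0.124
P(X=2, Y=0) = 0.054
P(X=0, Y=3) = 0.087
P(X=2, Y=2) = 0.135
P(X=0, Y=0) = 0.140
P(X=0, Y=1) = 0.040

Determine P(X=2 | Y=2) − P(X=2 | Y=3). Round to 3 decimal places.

0.320

P(Y=2) = 0.124 + 0.077 + 0.135 = 0.336; P(X=2 | Y=2) = 0.135/0.336 = 0.4018.
P(Y=3) = 0.087 + 0.114 + 0.018 = 0.219; P(X=2 | Y=3) = 0.018/0.219 = 0.0822.
Difference = 0.320.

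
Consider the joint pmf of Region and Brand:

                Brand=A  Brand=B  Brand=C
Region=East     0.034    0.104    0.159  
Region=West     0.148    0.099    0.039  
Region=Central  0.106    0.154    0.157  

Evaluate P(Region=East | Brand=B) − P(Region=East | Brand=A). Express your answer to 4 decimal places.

P(Brand=B) = 0.104 + 0.099 + 0.154 = 0.357; P(Region=East | Brand=B) = 0.104/0.357 = 0.29132.
P(Brand=A) = 0.034 + 0.148 + 0.106 = 0.288; P(Region=East | Brand=A) = 0.034/0.288 = 0.11806.
Difference = 0.1733.

0.1733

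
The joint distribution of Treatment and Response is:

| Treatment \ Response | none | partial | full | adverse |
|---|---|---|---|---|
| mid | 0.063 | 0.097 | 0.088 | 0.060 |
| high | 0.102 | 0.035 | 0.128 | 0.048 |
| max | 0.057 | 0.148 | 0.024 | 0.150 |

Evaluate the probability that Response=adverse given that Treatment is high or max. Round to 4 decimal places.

P(Treatment=high) = 0.102 + 0.035 + 0.128 + 0.048 = 0.313.
P(Treatment=max) = 0.057 + 0.148 + 0.024 + 0.150 = 0.379.
P(Treatment ∈ {high, max}) = 0.313 + 0.379 = 0.692; P(Response=adverse, Treatment ∈ {high, max}) = 0.048 + 0.150 = 0.198.
P(Response=adverse | Treatment ∈ {high, max}) = 0.198/0.692 = 0.2861.

0.2861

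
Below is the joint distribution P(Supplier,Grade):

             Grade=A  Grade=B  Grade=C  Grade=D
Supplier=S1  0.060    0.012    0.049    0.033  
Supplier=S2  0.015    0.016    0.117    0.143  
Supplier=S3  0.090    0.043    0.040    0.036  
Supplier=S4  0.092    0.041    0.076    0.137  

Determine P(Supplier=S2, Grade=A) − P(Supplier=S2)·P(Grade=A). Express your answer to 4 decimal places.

P(Supplier=S2) = 0.015 + 0.016 + 0.117 + 0.143 = 0.291.
P(Grade=A) = 0.060 + 0.015 + 0.090 + 0.092 = 0.257.
P(Supplier=S2, Grade=A) − P(Supplier=S2)P(Grade=A) = 0.015 − 0.291×0.257 = -0.0598.

-0.0598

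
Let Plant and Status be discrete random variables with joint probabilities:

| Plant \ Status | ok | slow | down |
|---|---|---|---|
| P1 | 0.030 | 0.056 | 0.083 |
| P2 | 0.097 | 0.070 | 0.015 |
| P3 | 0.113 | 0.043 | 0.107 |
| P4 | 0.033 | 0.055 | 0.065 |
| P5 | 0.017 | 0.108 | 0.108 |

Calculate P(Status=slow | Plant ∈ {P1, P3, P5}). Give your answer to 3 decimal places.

0.311

P(Plant=P1) = 0.030 + 0.056 + 0.083 = 0.169.
P(Plant=P3) = 0.113 + 0.043 + 0.107 = 0.263.
P(Plant=P5) = 0.017 + 0.108 + 0.108 = 0.233.
P(Plant ∈ {P1, P3, P5}) = 0.169 + 0.263 + 0.233 = 0.665; P(Status=slow, Plant ∈ {P1, P3, P5}) = 0.056 + 0.043 + 0.108 = 0.207.
P(Status=slow | Plant ∈ {P1, P3, P5}) = 0.207/0.665 = 0.311.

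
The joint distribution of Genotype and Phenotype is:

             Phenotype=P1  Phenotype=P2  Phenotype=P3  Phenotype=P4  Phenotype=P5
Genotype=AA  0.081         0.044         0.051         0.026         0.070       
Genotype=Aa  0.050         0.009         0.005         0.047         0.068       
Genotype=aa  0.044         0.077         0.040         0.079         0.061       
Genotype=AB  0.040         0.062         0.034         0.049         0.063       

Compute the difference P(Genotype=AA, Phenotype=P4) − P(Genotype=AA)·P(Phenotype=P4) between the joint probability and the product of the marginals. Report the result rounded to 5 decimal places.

P(Genotype=AA) = 0.081 + 0.044 + 0.051 + 0.026 + 0.070 = 0.272.
P(Phenotype=P4) = 0.026 + 0.047 + 0.079 + 0.049 = 0.201.
P(Genotype=AA, Phenotype=P4) − P(Genotype=AA)P(Phenotype=P4) = 0.026 − 0.272×0.201 = -0.02867.

-0.02867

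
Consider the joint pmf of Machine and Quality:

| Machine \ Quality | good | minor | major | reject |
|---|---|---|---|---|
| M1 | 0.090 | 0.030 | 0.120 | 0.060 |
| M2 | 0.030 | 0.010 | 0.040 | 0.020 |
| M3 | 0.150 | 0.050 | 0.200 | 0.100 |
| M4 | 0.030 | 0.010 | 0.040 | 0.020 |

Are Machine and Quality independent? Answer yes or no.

yes

Every cell satisfies P(Machine,Quality) = P(Machine)·P(Quality). For instance P(Machine=M4) = 0.100, P(Quality=minor) = 0.100, and 0.100×0.100 = 0.010 matches the joint entry. So Machine and Quality are independent.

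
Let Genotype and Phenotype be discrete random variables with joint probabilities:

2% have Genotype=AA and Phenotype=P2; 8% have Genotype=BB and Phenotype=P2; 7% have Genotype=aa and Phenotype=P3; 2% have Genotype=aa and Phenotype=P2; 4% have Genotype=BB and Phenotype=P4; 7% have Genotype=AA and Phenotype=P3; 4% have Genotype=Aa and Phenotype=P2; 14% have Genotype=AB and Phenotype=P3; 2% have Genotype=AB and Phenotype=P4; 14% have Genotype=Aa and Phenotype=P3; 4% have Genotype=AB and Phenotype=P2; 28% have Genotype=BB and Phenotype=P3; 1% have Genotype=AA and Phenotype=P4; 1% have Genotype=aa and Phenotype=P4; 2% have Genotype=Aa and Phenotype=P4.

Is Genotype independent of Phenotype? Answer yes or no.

yes

Every cell satisfies P(Genotype,Phenotype) = P(Genotype)·P(Phenotype). For instance P(Genotype=AB) = 0.20, P(Phenotype=P3) = 0.70, and 0.20×0.70 = 0.14 matches the joint entry. So Genotype and Phenotype are independent.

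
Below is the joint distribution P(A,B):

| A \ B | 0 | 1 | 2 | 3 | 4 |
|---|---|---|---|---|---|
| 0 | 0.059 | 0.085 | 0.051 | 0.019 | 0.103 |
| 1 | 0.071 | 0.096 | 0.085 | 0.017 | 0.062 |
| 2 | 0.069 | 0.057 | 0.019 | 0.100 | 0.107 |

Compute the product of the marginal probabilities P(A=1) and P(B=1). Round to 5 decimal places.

0.07878

P(A=1) = 0.071 + 0.096 + 0.085 + 0.017 + 0.062 = 0.331.
P(B=1) = 0.085 + 0.096 + 0.057 = 0.238.
Product: 0.331 × 0.238 = 0.07878.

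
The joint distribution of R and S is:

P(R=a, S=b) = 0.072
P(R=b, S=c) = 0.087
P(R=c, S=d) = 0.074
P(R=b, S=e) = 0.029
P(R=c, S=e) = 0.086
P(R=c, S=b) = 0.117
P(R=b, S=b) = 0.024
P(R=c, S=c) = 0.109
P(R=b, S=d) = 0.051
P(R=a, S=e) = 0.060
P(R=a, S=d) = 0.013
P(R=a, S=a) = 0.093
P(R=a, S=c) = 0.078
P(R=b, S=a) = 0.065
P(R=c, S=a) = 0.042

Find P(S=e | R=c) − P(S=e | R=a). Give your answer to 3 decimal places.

P(R=c) = 0.042 + 0.117 + 0.109 + 0.074 + 0.086 = 0.428; P(S=e | R=c) = 0.086/0.428 = 0.2009.
P(R=a) = 0.093 + 0.072 + 0.078 + 0.013 + 0.060 = 0.316; P(S=e | R=a) = 0.060/0.316 = 0.1899.
Difference = 0.011.

0.011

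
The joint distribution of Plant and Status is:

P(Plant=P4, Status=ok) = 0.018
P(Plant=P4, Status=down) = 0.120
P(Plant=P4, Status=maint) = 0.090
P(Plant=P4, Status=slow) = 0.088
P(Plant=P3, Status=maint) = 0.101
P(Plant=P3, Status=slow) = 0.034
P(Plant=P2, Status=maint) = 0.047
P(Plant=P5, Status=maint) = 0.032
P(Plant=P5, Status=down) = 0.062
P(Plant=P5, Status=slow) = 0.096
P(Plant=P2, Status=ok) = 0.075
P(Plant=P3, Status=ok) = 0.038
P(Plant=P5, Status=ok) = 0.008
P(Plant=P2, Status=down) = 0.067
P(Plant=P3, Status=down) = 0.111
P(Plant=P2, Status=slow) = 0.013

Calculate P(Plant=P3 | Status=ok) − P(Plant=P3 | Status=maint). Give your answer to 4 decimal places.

P(Status=ok) = 0.075 + 0.038 + 0.018 + 0.008 = 0.139; P(Plant=P3 | Status=ok) = 0.038/0.139 = 0.27338.
P(Status=maint) = 0.047 + 0.101 + 0.090 + 0.032 = 0.270; P(Plant=P3 | Status=maint) = 0.101/0.270 = 0.37407.
Difference = -0.1007.

-0.1007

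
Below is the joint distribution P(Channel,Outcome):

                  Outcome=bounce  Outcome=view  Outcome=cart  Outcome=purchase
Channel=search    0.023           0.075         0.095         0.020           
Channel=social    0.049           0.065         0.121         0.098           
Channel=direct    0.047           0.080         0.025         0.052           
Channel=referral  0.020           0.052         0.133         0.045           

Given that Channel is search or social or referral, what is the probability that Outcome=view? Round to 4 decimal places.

0.2412

P(Channel=search) = 0.023 + 0.075 + 0.095 + 0.020 = 0.213.
P(Channel=social) = 0.049 + 0.065 + 0.121 + 0.098 = 0.333.
P(Channel=referral) = 0.020 + 0.052 + 0.133 + 0.045 = 0.250.
P(Channel ∈ {search, social, referral}) = 0.213 + 0.333 + 0.250 = 0.796; P(Outcome=view, Channel ∈ {search, social, referral}) = 0.075 + 0.065 + 0.052 = 0.192.
P(Outcome=view | Channel ∈ {search, social, referral}) = 0.192/0.796 = 0.2412.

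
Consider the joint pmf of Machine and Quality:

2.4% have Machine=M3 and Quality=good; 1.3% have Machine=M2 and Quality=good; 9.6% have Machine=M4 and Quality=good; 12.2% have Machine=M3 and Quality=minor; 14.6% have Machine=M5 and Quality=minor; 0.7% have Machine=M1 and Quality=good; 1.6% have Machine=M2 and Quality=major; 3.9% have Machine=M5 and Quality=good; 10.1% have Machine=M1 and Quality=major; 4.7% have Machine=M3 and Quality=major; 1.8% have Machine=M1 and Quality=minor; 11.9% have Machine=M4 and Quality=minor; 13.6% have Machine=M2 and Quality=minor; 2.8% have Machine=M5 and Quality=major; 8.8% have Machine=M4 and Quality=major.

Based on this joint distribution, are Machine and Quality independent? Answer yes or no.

no

P(Machine=M1) = 0.126 and P(Quality=major) = 0.280, so their product is 0.03528, but P(Machine=M1, Quality=major) = 0.101. Since these differ, Machine and Quality are not independent.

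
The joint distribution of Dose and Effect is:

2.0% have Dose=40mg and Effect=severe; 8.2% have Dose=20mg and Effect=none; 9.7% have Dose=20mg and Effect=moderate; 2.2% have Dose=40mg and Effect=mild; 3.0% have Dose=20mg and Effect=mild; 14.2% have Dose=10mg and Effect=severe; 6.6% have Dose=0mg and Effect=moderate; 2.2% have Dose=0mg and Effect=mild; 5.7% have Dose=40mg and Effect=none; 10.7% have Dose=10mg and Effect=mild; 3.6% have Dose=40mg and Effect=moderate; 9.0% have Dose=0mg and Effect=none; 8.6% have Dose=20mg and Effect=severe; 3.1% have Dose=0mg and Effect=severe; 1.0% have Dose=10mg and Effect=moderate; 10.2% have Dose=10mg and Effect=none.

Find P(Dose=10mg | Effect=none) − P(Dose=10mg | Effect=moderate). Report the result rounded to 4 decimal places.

P(Effect=none) = 0.090 + 0.102 + 0.082 + 0.057 = 0.331; P(Dose=10mg | Effect=none) = 0.102/0.331 = 0.30816.
P(Effect=moderate) = 0.066 + 0.010 + 0.097 + 0.036 = 0.209; P(Dose=10mg | Effect=moderate) = 0.010/0.209 = 0.04785.
Difference = 0.2603.

0.2603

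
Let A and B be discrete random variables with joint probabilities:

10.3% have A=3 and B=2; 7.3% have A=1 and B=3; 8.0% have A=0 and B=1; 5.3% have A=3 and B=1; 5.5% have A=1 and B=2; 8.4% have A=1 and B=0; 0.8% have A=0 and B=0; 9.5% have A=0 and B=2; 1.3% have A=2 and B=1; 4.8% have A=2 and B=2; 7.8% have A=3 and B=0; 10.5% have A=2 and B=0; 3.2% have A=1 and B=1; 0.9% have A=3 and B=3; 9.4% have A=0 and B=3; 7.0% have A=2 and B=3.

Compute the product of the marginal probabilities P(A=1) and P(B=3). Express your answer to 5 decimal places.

0.06002

P(A=1) = 0.084 + 0.032 + 0.055 + 0.073 = 0.244.
P(B=3) = 0.094 + 0.073 + 0.070 + 0.009 = 0.246.
Product: 0.244 × 0.246 = 0.06002.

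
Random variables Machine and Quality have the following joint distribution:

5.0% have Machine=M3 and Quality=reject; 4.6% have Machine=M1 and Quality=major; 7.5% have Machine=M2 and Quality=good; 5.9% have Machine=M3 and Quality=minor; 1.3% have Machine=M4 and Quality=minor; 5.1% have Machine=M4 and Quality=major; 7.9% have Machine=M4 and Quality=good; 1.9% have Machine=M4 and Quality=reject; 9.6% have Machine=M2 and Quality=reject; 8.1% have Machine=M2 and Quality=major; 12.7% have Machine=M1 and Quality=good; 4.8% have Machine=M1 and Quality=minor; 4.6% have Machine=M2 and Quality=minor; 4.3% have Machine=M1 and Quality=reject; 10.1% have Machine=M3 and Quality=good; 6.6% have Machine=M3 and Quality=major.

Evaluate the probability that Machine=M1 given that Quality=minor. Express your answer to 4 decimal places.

P(Quality=minor) = 0.048 + 0.046 + 0.059 + 0.013 = 0.166.
P(Machine=M1 | Quality=minor) = 0.048/0.166 = 0.2892.

0.2892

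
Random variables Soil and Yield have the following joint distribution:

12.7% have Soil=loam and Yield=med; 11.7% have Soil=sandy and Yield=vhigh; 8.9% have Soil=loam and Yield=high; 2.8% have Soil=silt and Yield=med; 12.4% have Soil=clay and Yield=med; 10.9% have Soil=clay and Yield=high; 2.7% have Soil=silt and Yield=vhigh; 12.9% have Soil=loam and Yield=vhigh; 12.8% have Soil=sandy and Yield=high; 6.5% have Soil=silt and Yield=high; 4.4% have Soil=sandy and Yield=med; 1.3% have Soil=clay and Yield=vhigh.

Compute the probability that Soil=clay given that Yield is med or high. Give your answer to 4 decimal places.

P(Yield=med) = 0.044 + 0.127 + 0.124 + 0.028 = 0.323.
P(Yield=high) = 0.128 + 0.089 + 0.109 + 0.065 = 0.391.
P(Yield ∈ {med, high}) = 0.323 + 0.391 = 0.714; P(Soil=clay, Yield ∈ {med, high}) = 0.124 + 0.109 = 0.233.
P(Soil=clay | Yield ∈ {med, high}) = 0.233/0.714 = 0.3263.

0.3263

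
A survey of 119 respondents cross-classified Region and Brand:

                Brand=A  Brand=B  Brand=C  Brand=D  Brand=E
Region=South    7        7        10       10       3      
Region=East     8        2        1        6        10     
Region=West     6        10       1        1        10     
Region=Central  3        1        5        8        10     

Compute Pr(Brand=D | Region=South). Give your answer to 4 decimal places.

Total with Region=South: 7 + 7 + 10 + 10 + 3 = 37.
P(Brand=D | Region=South) = 10/37 = 0.2703.

0.2703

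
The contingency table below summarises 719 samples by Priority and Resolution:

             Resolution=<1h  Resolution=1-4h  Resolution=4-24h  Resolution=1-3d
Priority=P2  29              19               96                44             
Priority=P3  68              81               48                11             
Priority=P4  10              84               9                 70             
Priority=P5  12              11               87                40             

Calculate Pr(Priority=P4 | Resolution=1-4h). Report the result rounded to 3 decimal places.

0.431

Total with Resolution=1-4h: 19 + 81 + 84 + 11 = 195.
P(Priority=P4 | Resolution=1-4h) = 84/195 = 0.431.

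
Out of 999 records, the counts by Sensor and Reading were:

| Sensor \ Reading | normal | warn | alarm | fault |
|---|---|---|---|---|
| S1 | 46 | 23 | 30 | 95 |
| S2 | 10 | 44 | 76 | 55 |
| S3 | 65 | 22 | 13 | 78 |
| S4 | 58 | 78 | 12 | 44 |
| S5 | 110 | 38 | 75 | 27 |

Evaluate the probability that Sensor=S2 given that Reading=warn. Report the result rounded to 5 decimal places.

0.21463

Total with Reading=warn: 23 + 44 + 22 + 78 + 38 = 205.
P(Sensor=S2 | Reading=warn) = 44/205 = 0.21463.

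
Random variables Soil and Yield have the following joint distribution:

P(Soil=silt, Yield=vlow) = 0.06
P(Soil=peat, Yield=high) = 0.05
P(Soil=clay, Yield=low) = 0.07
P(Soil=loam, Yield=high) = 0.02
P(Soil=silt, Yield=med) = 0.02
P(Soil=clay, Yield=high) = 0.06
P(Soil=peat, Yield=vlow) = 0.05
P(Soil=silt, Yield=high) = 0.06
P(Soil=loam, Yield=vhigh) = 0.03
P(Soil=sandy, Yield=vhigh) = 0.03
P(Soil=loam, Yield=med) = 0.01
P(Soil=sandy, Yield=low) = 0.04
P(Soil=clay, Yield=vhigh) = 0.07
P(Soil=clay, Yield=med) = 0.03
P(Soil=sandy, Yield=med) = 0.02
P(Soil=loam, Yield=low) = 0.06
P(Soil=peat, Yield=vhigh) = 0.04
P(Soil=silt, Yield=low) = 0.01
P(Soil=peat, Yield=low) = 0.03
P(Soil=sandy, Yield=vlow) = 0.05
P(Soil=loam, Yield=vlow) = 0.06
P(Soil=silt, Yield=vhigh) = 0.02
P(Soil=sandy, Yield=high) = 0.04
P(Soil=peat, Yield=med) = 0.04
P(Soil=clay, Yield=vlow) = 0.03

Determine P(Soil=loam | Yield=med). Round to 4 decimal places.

0.0833

P(Yield=med) = 0.02 + 0.01 + 0.03 + 0.02 + 0.04 = 0.12.
P(Soil=loam | Yield=med) = 0.01/0.12 = 0.0833.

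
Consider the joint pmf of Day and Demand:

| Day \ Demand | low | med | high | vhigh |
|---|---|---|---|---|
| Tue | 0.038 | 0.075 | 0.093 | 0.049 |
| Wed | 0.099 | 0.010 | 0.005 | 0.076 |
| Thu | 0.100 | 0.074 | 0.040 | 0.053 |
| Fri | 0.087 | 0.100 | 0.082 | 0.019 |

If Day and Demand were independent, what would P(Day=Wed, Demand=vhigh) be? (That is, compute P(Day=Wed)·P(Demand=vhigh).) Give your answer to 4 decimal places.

0.0374

P(Day=Wed) = 0.099 + 0.010 + 0.005 + 0.076 = 0.190.
P(Demand=vhigh) = 0.049 + 0.076 + 0.053 + 0.019 = 0.197.
Product: 0.190 × 0.197 = 0.0374.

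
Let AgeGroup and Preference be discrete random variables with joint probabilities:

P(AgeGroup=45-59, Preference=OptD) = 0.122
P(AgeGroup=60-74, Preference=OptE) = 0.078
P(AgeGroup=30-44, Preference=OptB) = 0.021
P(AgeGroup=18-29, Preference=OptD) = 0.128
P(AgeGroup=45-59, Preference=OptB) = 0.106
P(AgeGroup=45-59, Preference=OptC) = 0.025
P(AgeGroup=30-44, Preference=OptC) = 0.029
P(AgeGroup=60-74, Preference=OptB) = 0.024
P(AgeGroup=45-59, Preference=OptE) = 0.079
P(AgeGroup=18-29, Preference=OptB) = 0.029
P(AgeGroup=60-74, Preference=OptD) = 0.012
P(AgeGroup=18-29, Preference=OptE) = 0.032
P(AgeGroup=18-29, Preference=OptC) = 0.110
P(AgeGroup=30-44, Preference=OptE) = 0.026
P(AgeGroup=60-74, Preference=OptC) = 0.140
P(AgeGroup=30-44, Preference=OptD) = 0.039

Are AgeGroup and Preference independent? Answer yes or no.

P(AgeGroup=45-59) = 0.332 and P(Preference=OptC) = 0.304, so their product is 0.10093, but P(AgeGroup=45-59, Preference=OptC) = 0.025. Since these differ, AgeGroup and Preference are not independent.

no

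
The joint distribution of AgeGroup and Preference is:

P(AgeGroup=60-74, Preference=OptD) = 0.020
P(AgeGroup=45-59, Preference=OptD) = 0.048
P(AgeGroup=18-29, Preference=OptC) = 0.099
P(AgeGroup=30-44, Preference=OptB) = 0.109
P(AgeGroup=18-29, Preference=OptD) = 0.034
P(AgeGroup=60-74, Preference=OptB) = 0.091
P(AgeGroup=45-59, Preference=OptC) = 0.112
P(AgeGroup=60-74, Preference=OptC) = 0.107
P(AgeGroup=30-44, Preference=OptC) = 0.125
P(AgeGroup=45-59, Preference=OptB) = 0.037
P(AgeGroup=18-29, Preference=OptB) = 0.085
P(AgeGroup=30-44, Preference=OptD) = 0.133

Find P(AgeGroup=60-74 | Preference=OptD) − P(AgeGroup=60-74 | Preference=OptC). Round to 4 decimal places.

P(Preference=OptD) = 0.034 + 0.133 + 0.048 + 0.020 = 0.235; P(AgeGroup=60-74 | Preference=OptD) = 0.020/0.235 = 0.08511.
P(Preference=OptC) = 0.099 + 0.125 + 0.112 + 0.107 = 0.443; P(AgeGroup=60-74 | Preference=OptC) = 0.107/0.443 = 0.24153.
Difference = -0.1564.

-0.1564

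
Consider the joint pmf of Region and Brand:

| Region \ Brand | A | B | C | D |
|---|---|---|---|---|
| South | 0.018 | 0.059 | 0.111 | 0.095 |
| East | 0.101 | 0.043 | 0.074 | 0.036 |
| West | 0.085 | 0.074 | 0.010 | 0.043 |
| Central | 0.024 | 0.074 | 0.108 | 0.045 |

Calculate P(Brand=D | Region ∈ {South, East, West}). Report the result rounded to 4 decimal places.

P(Region=South) = 0.018 + 0.059 + 0.111 + 0.095 = 0.283.
P(Region=East) = 0.101 + 0.043 + 0.074 + 0.036 = 0.254.
P(Region=West) = 0.085 + 0.074 + 0.010 + 0.043 = 0.212.
P(Region ∈ {South, East, West}) = 0.283 + 0.254 + 0.212 = 0.749; P(Brand=D, Region ∈ {South, East, West}) = 0.095 + 0.036 + 0.043 = 0.174.
P(Brand=D | Region ∈ {South, East, West}) = 0.174/0.749 = 0.2323.

0.2323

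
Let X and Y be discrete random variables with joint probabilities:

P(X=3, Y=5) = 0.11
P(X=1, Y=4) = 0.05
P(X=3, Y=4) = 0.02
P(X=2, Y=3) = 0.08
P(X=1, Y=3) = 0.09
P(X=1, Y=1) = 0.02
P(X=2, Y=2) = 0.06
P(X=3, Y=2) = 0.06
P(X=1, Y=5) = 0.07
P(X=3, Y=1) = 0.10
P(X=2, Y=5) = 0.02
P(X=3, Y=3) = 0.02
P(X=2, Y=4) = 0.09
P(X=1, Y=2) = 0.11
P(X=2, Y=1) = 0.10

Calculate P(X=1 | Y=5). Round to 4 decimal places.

0.3500

P(Y=5) = 0.07 + 0.02 + 0.11 = 0.20.
P(X=1 | Y=5) = 0.07/0.20 = 0.3500.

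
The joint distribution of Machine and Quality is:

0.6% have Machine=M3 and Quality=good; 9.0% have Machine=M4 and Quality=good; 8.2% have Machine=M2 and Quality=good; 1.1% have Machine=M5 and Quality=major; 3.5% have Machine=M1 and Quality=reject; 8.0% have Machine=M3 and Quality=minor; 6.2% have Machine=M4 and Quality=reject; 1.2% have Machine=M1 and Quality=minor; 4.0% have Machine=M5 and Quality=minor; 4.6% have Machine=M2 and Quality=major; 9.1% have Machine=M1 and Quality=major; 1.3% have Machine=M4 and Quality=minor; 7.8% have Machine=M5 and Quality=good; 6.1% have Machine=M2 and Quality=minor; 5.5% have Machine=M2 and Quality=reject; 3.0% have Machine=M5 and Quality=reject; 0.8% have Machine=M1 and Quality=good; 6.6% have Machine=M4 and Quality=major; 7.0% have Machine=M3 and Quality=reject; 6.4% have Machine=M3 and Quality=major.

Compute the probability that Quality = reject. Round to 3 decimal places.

0.252

P(Quality=reject) = 0.035 + 0.055 + 0.070 + 0.062 + 0.030 = 0.252.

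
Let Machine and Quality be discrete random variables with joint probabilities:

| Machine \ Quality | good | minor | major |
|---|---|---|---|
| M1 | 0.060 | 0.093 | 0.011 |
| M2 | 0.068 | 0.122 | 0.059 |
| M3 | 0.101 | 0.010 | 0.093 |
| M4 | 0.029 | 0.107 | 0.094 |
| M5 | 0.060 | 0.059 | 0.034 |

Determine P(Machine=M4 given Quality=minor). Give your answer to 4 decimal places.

P(Quality=minor) = 0.093 + 0.122 + 0.010 + 0.107 + 0.059 = 0.391.
P(Machine=M4 | Quality=minor) = 0.107/0.391 = 0.2737.

0.2737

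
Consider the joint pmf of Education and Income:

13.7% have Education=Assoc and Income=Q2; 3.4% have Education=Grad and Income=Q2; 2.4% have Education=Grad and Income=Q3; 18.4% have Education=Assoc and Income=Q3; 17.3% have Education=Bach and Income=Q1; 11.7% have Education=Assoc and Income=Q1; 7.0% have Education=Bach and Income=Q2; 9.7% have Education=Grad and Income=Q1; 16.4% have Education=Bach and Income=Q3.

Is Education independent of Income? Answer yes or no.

no

P(Education=Assoc) = 0.438 and P(Income=Q1) = 0.387, so their product is 0.16951, but P(Education=Assoc, Income=Q1) = 0.117. Since these differ, Education and Income are not independent.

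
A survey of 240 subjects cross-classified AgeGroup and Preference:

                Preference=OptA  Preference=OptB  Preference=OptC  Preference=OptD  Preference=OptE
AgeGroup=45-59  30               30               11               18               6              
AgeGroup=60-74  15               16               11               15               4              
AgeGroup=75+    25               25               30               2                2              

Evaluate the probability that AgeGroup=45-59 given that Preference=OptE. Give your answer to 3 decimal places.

Total with Preference=OptE: 6 + 4 + 2 = 12.
P(AgeGroup=45-59 | Preference=OptE) = 6/12 = 0.500.

0.500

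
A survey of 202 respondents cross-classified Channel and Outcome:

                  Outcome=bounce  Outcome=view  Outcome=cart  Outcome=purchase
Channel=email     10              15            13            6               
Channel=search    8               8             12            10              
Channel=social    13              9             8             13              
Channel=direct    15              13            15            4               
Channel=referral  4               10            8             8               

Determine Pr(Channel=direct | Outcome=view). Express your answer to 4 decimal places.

Total with Outcome=view: 15 + 8 + 9 + 13 + 10 = 55.
P(Channel=direct | Outcome=view) = 13/55 = 0.2364.

0.2364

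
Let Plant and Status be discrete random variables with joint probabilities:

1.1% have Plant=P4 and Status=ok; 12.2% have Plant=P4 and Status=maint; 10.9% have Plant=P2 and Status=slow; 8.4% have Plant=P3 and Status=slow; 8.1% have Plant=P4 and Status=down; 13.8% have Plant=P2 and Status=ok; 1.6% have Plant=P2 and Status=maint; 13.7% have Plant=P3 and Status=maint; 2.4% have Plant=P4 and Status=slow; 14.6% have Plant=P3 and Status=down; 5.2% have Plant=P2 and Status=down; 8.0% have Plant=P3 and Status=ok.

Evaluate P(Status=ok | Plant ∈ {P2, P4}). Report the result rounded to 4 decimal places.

P(Plant=P2) = 0.138 + 0.109 + 0.052 + 0.016 = 0.315.
P(Plant=P4) = 0.011 + 0.024 + 0.081 + 0.122 = 0.238.
P(Plant ∈ {P2, P4}) = 0.315 + 0.238 = 0.553; P(Status=ok, Plant ∈ {P2, P4}) = 0.138 + 0.011 = 0.149.
P(Status=ok | Plant ∈ {P2, P4}) = 0.149/0.553 = 0.2694.

0.2694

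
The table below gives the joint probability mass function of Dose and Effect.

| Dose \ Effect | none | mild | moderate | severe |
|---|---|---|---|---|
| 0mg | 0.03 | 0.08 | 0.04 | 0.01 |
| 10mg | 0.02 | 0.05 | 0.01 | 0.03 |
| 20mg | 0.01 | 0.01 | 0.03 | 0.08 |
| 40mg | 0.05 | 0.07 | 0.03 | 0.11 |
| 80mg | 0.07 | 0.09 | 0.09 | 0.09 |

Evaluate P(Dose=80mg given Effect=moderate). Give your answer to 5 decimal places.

P(Effect=moderate) = 0.04 + 0.01 + 0.03 + 0.03 + 0.09 = 0.20.
P(Dose=80mg | Effect=moderate) = 0.09/0.20 = 0.45000.

0.45000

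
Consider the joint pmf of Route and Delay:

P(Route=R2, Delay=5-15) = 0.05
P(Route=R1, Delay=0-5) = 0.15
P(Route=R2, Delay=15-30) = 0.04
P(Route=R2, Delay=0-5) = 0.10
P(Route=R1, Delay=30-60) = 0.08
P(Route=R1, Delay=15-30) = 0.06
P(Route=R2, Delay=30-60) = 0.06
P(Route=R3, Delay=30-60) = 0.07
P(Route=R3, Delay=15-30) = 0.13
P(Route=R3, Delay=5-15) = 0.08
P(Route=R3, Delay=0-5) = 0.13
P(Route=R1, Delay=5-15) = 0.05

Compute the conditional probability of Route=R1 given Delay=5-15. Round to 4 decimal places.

P(Delay=5-15) = 0.05 + 0.05 + 0.08 = 0.18.
P(Route=R1 | Delay=5-15) = 0.05/0.18 = 0.2778.

0.2778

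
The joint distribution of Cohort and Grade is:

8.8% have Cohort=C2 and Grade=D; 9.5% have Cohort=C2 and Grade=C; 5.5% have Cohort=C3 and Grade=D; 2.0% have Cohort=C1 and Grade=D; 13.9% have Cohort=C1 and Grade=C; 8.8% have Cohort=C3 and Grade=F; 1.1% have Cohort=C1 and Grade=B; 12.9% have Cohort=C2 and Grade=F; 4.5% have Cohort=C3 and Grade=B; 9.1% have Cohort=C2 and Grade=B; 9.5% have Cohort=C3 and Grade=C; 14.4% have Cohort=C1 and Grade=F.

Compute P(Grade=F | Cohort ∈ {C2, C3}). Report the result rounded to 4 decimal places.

P(Cohort=C2) = 0.091 + 0.095 + 0.088 + 0.129 = 0.403.
P(Cohort=C3) = 0.045 + 0.095 + 0.055 + 0.088 = 0.283.
P(Cohort ∈ {C2, C3}) = 0.403 + 0.283 = 0.686; P(Grade=F, Cohort ∈ {C2, C3}) = 0.129 + 0.088 = 0.217.
P(Grade=F | Cohort ∈ {C2, C3}) = 0.217/0.686 = 0.3163.

0.3163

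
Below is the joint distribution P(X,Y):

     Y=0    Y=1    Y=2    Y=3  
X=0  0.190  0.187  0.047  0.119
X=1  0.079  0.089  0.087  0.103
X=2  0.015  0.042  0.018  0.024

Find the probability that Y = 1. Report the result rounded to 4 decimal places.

P(Y=1) = 0.187 + 0.089 + 0.042 = 0.318.

0.3180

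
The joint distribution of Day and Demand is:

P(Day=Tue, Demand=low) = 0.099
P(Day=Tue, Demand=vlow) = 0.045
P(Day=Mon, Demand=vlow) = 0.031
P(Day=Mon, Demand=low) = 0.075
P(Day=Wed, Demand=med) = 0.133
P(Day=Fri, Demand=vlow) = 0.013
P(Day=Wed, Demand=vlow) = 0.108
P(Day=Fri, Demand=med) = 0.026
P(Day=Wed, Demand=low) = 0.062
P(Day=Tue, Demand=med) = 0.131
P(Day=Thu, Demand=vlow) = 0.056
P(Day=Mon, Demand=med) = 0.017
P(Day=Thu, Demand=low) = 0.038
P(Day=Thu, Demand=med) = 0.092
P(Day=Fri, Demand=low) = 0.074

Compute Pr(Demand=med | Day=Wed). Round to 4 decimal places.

0.4389

P(Day=Wed) = 0.108 + 0.062 + 0.133 = 0.303.
P(Demand=med | Day=Wed) = 0.133/0.303 = 0.4389.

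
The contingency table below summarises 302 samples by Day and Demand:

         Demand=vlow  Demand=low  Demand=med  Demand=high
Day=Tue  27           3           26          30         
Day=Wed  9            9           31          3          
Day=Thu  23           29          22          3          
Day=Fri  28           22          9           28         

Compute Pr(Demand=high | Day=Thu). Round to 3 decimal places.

0.039

Total with Day=Thu: 23 + 29 + 22 + 3 = 77.
P(Demand=high | Day=Thu) = 3/77 = 0.039.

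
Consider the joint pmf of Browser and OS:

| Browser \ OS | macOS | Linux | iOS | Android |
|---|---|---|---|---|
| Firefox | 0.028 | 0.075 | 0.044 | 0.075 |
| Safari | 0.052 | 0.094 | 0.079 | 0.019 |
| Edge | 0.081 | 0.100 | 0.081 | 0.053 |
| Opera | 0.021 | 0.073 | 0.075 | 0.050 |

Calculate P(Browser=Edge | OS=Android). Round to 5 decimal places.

P(OS=Android) = 0.075 + 0.019 + 0.053 + 0.050 = 0.197.
P(Browser=Edge | OS=Android) = 0.053/0.197 = 0.26904.

0.26904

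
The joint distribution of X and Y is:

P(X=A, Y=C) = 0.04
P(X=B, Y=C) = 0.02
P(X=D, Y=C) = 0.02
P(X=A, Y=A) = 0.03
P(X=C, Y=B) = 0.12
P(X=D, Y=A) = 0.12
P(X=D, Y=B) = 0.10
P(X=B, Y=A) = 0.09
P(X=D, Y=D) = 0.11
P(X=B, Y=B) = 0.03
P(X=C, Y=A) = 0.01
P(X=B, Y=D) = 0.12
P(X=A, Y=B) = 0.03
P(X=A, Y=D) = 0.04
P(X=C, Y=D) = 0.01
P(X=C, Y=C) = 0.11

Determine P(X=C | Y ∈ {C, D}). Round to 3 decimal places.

P(Y=C) = 0.04 + 0.02 + 0.11 + 0.02 = 0.19.
P(Y=D) = 0.04 + 0.12 + 0.01 + 0.11 = 0.28.
P(Y ∈ {C, D}) = 0.19 + 0.28 = 0.47; P(X=C, Y ∈ {C, D}) = 0.11 + 0.01 = 0.12.
P(X=C | Y ∈ {C, D}) = 0.12/0.47 = 0.255.

0.255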